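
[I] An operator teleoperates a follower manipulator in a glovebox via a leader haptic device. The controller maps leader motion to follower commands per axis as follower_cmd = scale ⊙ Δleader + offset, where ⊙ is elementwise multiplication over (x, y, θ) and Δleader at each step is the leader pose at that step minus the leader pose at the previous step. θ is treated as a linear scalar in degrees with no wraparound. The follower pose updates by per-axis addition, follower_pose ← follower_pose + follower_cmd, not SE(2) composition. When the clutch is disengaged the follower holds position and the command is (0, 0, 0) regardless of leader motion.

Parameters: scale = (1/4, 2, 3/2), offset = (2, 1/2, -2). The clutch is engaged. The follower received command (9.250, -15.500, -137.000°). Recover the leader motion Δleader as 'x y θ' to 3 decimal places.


29.000 -8.000 -90.000

axis x: (9.250 − 2) / (1/4) = 29.000
axis y: (-15.500 − 1/2) / (2) = -8.000
axis θ: (-137.000 − -2) / (3/2) = -90.000


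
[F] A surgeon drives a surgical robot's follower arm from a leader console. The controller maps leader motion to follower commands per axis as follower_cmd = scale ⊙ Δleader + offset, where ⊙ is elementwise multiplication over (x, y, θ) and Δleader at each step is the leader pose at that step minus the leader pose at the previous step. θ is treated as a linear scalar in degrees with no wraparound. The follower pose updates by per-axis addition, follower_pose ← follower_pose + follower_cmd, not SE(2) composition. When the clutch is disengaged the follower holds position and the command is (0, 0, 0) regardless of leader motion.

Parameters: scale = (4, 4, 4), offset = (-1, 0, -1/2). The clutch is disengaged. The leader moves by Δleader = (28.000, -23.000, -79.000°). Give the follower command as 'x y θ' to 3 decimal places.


0.000 0.000 0.000

clutch disengaged → follower holds; cmd = (0, 0, 0)


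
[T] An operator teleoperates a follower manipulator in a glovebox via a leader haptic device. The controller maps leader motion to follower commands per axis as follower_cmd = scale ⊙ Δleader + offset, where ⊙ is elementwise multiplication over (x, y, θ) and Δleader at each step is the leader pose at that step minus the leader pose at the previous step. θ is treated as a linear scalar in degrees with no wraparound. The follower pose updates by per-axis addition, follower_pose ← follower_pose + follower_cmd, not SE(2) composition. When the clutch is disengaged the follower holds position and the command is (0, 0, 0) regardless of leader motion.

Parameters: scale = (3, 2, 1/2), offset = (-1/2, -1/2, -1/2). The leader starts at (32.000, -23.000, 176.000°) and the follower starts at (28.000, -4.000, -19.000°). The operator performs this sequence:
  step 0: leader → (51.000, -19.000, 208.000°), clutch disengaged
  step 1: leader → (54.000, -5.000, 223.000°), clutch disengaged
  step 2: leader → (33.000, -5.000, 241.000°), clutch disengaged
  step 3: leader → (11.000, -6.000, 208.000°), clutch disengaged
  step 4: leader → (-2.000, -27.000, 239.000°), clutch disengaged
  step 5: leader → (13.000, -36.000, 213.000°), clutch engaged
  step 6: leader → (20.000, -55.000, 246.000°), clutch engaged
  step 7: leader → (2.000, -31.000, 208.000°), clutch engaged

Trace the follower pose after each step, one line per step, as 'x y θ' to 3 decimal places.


step 0: Δleader=(19.000, 4.000, 32.000°), disengaged; cmd=(0,0,0) → follower holds at (28.000, -4.000, -19.000°)
step 1: Δleader=(3.000, 14.000, 15.000°), disengaged; cmd=(0,0,0) → follower holds at (28.000, -4.000, -19.000°)
step 2: Δleader=(-21.000, 0.000, 18.000°), disengaged; cmd=(0,0,0) → follower holds at (28.000, -4.000, -19.000°)
step 3: Δleader=(-22.000, -1.000, -33.000°), disengaged; cmd=(0,0,0) → follower holds at (28.000, -4.000, -19.000°)
step 4: Δleader=(-13.000, -21.000, 31.000°), disengaged; cmd=(0,0,0) → follower holds at (28.000, -4.000, -19.000°)
step 5: Δleader=(15.000, -9.000, -26.000°), engaged; cmd=(44.500, -18.500, -13.500°) → follower=(72.500, -22.500, -32.500°)
step 6: Δleader=(7.000, -19.000, 33.000°), engaged; cmd=(20.500, -38.500, 16.000°) → follower=(93.000, -61.000, -16.500°)
step 7: Δleader=(-18.000, 24.000, -38.000°), engaged; cmd=(-54.500, 47.500, -19.500°) → follower=(38.500, -13.500, -36.000°)

28.000 -4.000 -19.000
28.000 -4.000 -19.000
28.000 -4.000 -19.000
28.000 -4.000 -19.000
28.000 -4.000 -19.000
72.500 -22.500 -32.500
93.000 -61.000 -16.500
38.500 -13.500 -36.000


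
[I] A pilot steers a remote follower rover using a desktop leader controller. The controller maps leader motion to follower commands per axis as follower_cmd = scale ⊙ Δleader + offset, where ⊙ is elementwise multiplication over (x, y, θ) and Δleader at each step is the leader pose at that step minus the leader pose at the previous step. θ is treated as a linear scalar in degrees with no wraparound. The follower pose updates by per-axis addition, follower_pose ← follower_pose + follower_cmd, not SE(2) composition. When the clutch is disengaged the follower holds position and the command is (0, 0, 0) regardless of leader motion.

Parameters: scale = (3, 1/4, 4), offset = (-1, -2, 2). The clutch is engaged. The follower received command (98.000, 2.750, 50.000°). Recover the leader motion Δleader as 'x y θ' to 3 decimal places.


axis x: (98.000 − -1) / (3) = 33.000
axis y: (2.750 − -2) / (1/4) = 19.000
axis θ: (50.000 − 2) / (4) = 12.000

33.000 19.000 12.000


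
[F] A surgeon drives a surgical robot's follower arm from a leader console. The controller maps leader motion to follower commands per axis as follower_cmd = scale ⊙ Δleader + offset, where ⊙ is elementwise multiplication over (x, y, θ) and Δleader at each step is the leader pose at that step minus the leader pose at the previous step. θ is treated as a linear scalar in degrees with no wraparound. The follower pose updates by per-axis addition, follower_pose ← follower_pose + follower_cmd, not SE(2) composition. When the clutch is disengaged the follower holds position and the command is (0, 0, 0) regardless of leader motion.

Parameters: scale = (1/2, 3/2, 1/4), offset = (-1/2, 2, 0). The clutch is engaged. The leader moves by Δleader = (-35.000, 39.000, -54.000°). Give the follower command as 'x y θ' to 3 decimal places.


axis x: 1/2·-35.000 + -1/2 = -18.000
axis y: 3/2·39.000 + 2 = 60.500
axis θ: 1/4·-54.000 + 0 = -13.500

-18.000 60.500 -13.500


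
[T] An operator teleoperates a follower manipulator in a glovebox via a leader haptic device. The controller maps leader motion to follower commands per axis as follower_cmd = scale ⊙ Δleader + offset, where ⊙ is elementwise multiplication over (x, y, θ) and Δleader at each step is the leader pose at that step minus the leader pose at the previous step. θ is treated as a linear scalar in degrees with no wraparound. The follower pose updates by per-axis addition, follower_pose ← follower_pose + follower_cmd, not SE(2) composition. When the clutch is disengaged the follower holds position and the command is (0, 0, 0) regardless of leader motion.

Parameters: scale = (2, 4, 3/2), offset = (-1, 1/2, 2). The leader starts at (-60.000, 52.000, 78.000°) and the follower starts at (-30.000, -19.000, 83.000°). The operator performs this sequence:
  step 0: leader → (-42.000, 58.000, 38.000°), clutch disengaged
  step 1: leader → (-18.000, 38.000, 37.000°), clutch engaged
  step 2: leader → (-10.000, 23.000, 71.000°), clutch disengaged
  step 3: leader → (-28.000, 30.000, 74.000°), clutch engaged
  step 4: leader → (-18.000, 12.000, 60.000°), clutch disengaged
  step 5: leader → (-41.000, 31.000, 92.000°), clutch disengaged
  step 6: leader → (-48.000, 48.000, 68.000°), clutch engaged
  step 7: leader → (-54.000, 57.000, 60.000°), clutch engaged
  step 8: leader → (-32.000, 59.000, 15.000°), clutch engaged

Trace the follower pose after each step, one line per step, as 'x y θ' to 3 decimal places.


step 0: Δleader=(18.000, 6.000, -40.000°), disengaged; cmd=(0,0,0) → follower holds at (-30.000, -19.000, 83.000°)
step 1: Δleader=(24.000, -20.000, -1.000°), engaged; cmd=(47.000, -79.500, 0.500°) → follower=(17.000, -98.500, 83.500°)
step 2: Δleader=(8.000, -15.000, 34.000°), disengaged; cmd=(0,0,0) → follower holds at (17.000, -98.500, 83.500°)
step 3: Δleader=(-18.000, 7.000, 3.000°), engaged; cmd=(-37.000, 28.500, 6.500°) → follower=(-20.000, -70.000, 90.000°)
step 4: Δleader=(10.000, -18.000, -14.000°), disengaged; cmd=(0,0,0) → follower holds at (-20.000, -70.000, 90.000°)
step 5: Δleader=(-23.000, 19.000, 32.000°), disengaged; cmd=(0,0,0) → follower holds at (-20.000, -70.000, 90.000°)
step 6: Δleader=(-7.000, 17.000, -24.000°), engaged; cmd=(-15.000, 68.500, -34.000°) → follower=(-35.000, -1.500, 56.000°)
step 7: Δleader=(-6.000, 9.000, -8.000°), engaged; cmd=(-13.000, 36.500, -10.000°) → follower=(-48.000, 35.000, 46.000°)
step 8: Δleader=(22.000, 2.000, -45.000°), engaged; cmd=(43.000, 8.500, -65.500°) → follower=(-5.000, 43.500, -19.500°)

-30.000 -19.000 83.000
17.000 -98.500 83.500
17.000 -98.500 83.500
-20.000 -70.000 90.000
-20.000 -70.000 90.000
-20.000 -70.000 90.000
-35.000 -1.500 56.000
-48.000 35.000 46.000
-5.000 43.500 -19.500


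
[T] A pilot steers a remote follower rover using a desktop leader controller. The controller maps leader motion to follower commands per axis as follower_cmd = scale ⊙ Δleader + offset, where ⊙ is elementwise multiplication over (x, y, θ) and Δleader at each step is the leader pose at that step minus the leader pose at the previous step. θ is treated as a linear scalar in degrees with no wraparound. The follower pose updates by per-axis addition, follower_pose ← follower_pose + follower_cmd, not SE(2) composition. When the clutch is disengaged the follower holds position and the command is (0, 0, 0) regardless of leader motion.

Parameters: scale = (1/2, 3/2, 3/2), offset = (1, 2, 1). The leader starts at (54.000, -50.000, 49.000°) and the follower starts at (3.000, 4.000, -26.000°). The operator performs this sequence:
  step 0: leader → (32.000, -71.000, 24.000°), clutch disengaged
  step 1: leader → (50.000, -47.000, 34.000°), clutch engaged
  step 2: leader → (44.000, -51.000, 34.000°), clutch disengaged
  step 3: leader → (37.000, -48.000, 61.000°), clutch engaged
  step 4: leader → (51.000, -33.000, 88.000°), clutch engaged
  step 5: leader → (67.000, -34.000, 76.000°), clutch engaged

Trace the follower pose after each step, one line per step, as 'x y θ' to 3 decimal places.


step 0: Δleader=(-22.000, -21.000, -25.000°), disengaged; cmd=(0,0,0) → follower holds at (3.000, 4.000, -26.000°)
step 1: Δleader=(18.000, 24.000, 10.000°), engaged; cmd=(10.000, 38.000, 16.000°) → follower=(13.000, 42.000, -10.000°)
step 2: Δleader=(-6.000, -4.000, 0.000°), disengaged; cmd=(0,0,0) → follower holds at (13.000, 42.000, -10.000°)
step 3: Δleader=(-7.000, 3.000, 27.000°), engaged; cmd=(-2.500, 6.500, 41.500°) → follower=(10.500, 48.500, 31.500°)
step 4: Δleader=(14.000, 15.000, 27.000°), engaged; cmd=(8.000, 24.500, 41.500°) → follower=(18.500, 73.000, 73.000°)
step 5: Δleader=(16.000, -1.000, -12.000°), engaged; cmd=(9.000, 0.500, -17.000°) → follower=(27.500, 73.500, 56.000°)

3.000 4.000 -26.000
13.000 42.000 -10.000
13.000 42.000 -10.000
10.500 48.500 31.500
18.500 73.000 73.000
27.500 73.500 56.000


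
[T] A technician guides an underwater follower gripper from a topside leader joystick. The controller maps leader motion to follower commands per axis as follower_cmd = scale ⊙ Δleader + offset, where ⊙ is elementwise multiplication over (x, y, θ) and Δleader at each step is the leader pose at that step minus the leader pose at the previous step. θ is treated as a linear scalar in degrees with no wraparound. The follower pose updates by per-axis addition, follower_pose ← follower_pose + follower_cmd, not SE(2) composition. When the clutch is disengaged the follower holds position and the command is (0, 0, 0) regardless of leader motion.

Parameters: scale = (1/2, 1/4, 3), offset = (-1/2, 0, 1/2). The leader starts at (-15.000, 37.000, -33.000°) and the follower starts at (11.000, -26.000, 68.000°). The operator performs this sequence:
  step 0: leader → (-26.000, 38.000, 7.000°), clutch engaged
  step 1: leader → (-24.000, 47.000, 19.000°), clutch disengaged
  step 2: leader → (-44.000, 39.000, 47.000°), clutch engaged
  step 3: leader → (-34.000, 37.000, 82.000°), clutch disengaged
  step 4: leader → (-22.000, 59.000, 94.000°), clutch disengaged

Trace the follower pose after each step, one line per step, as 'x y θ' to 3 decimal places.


step 0: Δleader=(-11.000, 1.000, 40.000°), engaged; cmd=(-6.000, 0.250, 120.500°) → follower=(5.000, -25.750, 188.500°)
step 1: Δleader=(2.000, 9.000, 12.000°), disengaged; cmd=(0,0,0) → follower holds at (5.000, -25.750, 188.500°)
step 2: Δleader=(-20.000, -8.000, 28.000°), engaged; cmd=(-10.500, -2.000, 84.500°) → follower=(-5.500, -27.750, 273.000°)
step 3: Δleader=(10.000, -2.000, 35.000°), disengaged; cmd=(0,0,0) → follower holds at (-5.500, -27.750, 273.000°)
step 4: Δleader=(12.000, 22.000, 12.000°), disengaged; cmd=(0,0,0) → follower holds at (-5.500, -27.750, 273.000°)

5.000 -25.750 188.500
5.000 -25.750 188.500
-5.500 -27.750 273.000
-5.500 -27.750 273.000
-5.500 -27.750 273.000


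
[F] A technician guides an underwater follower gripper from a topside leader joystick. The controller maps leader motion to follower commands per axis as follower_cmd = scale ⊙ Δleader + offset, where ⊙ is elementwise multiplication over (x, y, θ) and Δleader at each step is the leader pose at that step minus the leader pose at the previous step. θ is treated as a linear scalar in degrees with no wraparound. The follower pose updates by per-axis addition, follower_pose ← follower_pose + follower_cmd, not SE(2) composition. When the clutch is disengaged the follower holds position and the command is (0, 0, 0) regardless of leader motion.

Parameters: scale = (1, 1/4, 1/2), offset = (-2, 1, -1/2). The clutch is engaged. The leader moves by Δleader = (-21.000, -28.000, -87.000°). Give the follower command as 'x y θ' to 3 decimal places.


-23.000 -6.000 -44.000

axis x: 1·-21.000 + -2 = -23.000
axis y: 1/4·-28.000 + 1 = -6.000
axis θ: 1/2·-87.000 + -1/2 = -44.000


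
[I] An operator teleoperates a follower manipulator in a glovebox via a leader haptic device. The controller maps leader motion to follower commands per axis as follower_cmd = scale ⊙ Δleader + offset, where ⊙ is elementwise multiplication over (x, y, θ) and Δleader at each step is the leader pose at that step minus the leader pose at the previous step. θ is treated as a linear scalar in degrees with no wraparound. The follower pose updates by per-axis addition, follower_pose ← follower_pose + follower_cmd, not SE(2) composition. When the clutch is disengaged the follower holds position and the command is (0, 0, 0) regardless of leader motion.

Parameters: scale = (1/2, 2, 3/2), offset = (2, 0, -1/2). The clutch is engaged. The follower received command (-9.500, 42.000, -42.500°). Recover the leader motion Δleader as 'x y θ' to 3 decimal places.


axis x: (-9.500 − 2) / (1/2) = -23.000
axis y: (42.000 − 0) / (2) = 21.000
axis θ: (-42.500 − -1/2) / (3/2) = -28.000

-23.000 21.000 -28.000


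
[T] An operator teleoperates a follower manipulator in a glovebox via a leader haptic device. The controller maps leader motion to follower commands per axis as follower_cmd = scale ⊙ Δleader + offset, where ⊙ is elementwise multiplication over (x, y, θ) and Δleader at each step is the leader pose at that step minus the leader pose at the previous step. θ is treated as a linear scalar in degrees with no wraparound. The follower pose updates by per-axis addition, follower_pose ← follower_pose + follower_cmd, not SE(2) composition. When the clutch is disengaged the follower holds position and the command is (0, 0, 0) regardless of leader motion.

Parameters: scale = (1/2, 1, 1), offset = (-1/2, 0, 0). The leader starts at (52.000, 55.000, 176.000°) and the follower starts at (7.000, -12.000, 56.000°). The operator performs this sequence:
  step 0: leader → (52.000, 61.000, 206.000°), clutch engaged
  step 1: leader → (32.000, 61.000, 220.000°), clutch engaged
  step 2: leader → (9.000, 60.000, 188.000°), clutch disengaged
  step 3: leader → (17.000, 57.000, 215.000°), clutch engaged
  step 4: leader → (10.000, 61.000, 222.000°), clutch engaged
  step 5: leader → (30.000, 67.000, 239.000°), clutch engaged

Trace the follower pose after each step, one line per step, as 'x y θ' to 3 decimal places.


6.500 -6.000 86.000
-4.000 -6.000 100.000
-4.000 -6.000 100.000
-0.500 -9.000 127.000
-4.500 -5.000 134.000
5.000 1.000 151.000

step 0: Δleader=(0.000, 6.000, 30.000°), engaged; cmd=(-0.500, 6.000, 30.000°) → follower=(6.500, -6.000, 86.000°)
step 1: Δleader=(-20.000, 0.000, 14.000°), engaged; cmd=(-10.500, 0.000, 14.000°) → follower=(-4.000, -6.000, 100.000°)
step 2: Δleader=(-23.000, -1.000, -32.000°), disengaged; cmd=(0,0,0) → follower holds at (-4.000, -6.000, 100.000°)
step 3: Δleader=(8.000, -3.000, 27.000°), engaged; cmd=(3.500, -3.000, 27.000°) → follower=(-0.500, -9.000, 127.000°)
step 4: Δleader=(-7.000, 4.000, 7.000°), engaged; cmd=(-4.000, 4.000, 7.000°) → follower=(-4.500, -5.000, 134.000°)
step 5: Δleader=(20.000, 6.000, 17.000°), engaged; cmd=(9.500, 6.000, 17.000°) → follower=(5.000, 1.000, 151.000°)


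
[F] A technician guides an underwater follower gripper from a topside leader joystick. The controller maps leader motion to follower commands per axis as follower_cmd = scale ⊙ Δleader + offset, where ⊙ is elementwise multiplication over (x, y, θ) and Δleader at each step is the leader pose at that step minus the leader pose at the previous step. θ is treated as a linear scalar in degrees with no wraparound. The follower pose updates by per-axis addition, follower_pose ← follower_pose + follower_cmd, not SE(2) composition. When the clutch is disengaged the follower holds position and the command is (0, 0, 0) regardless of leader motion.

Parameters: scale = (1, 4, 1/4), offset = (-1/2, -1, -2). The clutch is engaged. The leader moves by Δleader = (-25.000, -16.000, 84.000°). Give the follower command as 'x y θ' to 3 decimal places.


-25.500 -65.000 19.000

axis x: 1·-25.000 + -1/2 = -25.500
axis y: 4·-16.000 + -1 = -65.000
axis θ: 1/4·84.000 + -2 = 19.000


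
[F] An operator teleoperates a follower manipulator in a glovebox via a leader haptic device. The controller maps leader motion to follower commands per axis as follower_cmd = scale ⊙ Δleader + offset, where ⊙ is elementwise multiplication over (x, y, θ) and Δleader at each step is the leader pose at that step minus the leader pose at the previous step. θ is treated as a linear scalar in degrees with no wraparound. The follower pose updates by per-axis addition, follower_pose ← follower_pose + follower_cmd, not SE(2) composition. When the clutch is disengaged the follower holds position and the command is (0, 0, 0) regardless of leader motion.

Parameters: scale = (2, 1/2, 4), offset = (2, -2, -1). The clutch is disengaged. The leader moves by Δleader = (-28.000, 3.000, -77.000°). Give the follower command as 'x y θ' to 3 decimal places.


clutch disengaged → follower holds; cmd = (0, 0, 0)

0.000 0.000 0.000


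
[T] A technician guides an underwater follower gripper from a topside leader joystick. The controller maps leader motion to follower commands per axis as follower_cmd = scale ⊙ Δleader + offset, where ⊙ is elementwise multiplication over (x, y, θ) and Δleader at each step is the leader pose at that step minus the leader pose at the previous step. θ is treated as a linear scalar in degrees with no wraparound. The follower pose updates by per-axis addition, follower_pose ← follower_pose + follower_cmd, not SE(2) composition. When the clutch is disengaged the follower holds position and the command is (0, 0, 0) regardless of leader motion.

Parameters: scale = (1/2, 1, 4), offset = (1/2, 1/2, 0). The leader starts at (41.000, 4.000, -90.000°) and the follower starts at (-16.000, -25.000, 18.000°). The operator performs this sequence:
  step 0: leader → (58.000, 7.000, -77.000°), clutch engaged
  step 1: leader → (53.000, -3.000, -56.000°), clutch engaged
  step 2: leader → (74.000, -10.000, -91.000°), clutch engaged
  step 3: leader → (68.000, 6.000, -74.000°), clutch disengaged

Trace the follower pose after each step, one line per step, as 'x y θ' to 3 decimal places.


-7.000 -21.500 70.000
-9.000 -31.000 154.000
2.000 -37.500 14.000
2.000 -37.500 14.000

step 0: Δleader=(17.000, 3.000, 13.000°), engaged; cmd=(9.000, 3.500, 52.000°) → follower=(-7.000, -21.500, 70.000°)
step 1: Δleader=(-5.000, -10.000, 21.000°), engaged; cmd=(-2.000, -9.500, 84.000°) → follower=(-9.000, -31.000, 154.000°)
step 2: Δleader=(21.000, -7.000, -35.000°), engaged; cmd=(11.000, -6.500, -140.000°) → follower=(2.000, -37.500, 14.000°)
step 3: Δleader=(-6.000, 16.000, 17.000°), disengaged; cmd=(0,0,0) → follower holds at (2.000, -37.500, 14.000°)


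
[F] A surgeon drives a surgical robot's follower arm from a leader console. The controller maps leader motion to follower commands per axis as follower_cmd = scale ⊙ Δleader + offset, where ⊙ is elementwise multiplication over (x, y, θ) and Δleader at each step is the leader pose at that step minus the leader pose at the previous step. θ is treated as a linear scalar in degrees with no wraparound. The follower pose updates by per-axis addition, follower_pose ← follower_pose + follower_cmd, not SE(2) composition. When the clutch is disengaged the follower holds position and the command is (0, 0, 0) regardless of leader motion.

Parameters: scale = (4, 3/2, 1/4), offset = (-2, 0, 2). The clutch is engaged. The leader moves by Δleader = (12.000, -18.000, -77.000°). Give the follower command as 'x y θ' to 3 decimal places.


46.000 -27.000 -17.250

axis x: 4·12.000 + -2 = 46.000
axis y: 3/2·-18.000 + 0 = -27.000
axis θ: 1/4·-77.000 + 2 = -17.250


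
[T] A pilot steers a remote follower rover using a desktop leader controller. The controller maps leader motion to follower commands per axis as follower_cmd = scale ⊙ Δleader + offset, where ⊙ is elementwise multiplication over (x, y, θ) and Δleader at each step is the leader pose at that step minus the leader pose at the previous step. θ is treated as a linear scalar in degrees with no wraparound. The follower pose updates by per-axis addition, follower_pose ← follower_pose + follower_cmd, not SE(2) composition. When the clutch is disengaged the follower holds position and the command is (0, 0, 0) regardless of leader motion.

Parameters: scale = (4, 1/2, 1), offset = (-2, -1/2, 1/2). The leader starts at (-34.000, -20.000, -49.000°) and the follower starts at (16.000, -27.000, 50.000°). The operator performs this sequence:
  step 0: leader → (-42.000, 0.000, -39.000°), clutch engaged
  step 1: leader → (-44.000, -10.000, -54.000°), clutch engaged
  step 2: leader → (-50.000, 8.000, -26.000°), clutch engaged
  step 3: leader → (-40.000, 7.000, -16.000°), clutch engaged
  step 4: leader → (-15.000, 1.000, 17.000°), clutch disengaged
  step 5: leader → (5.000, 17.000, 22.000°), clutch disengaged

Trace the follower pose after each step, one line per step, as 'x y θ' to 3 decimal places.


-18.000 -17.500 60.500
-28.000 -23.000 46.000
-54.000 -14.500 74.500
-16.000 -15.500 85.000
-16.000 -15.500 85.000
-16.000 -15.500 85.000

step 0: Δleader=(-8.000, 20.000, 10.000°), engaged; cmd=(-34.000, 9.500, 10.500°) → follower=(-18.000, -17.500, 60.500°)
step 1: Δleader=(-2.000, -10.000, -15.000°), engaged; cmd=(-10.000, -5.500, -14.500°) → follower=(-28.000, -23.000, 46.000°)
step 2: Δleader=(-6.000, 18.000, 28.000°), engaged; cmd=(-26.000, 8.500, 28.500°) → follower=(-54.000, -14.500, 74.500°)
step 3: Δleader=(10.000, -1.000, 10.000°), engaged; cmd=(38.000, -1.000, 10.500°) → follower=(-16.000, -15.500, 85.000°)
step 4: Δleader=(25.000, -6.000, 33.000°), disengaged; cmd=(0,0,0) → follower holds at (-16.000, -15.500, 85.000°)
step 5: Δleader=(20.000, 16.000, 5.000°), disengaged; cmd=(0,0,0) → follower holds at (-16.000, -15.500, 85.000°)


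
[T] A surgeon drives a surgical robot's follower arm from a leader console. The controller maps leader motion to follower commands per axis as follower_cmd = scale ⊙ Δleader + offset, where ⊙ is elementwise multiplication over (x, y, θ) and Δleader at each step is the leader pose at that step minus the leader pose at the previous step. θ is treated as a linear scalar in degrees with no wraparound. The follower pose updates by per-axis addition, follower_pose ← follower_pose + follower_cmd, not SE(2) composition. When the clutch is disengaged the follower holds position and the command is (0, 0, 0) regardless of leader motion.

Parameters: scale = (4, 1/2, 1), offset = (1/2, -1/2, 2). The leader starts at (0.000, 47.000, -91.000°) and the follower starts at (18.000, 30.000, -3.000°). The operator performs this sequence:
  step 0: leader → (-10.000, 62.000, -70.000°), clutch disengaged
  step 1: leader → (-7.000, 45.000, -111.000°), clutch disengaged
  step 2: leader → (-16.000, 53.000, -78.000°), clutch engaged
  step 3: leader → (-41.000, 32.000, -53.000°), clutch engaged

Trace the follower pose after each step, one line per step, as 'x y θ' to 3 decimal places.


18.000 30.000 -3.000
18.000 30.000 -3.000
-17.500 33.500 32.000
-117.000 22.500 59.000

step 0: Δleader=(-10.000, 15.000, 21.000°), disengaged; cmd=(0,0,0) → follower holds at (18.000, 30.000, -3.000°)
step 1: Δleader=(3.000, -17.000, -41.000°), disengaged; cmd=(0,0,0) → follower holds at (18.000, 30.000, -3.000°)
step 2: Δleader=(-9.000, 8.000, 33.000°), engaged; cmd=(-35.500, 3.500, 35.000°) → follower=(-17.500, 33.500, 32.000°)
step 3: Δleader=(-25.000, -21.000, 25.000°), engaged; cmd=(-99.500, -11.000, 27.000°) → follower=(-117.000, 22.500, 59.000°)


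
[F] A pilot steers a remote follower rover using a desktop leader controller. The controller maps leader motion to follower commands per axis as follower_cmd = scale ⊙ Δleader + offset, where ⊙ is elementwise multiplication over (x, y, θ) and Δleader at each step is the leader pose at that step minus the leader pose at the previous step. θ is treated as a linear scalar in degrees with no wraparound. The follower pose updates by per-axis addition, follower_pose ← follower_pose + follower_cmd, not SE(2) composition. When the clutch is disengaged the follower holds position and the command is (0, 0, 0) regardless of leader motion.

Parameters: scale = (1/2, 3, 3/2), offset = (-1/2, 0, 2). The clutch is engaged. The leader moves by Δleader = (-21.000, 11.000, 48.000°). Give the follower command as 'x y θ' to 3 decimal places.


axis x: 1/2·-21.000 + -1/2 = -11.000
axis y: 3·11.000 + 0 = 33.000
axis θ: 3/2·48.000 + 2 = 74.000

-11.000 33.000 74.000


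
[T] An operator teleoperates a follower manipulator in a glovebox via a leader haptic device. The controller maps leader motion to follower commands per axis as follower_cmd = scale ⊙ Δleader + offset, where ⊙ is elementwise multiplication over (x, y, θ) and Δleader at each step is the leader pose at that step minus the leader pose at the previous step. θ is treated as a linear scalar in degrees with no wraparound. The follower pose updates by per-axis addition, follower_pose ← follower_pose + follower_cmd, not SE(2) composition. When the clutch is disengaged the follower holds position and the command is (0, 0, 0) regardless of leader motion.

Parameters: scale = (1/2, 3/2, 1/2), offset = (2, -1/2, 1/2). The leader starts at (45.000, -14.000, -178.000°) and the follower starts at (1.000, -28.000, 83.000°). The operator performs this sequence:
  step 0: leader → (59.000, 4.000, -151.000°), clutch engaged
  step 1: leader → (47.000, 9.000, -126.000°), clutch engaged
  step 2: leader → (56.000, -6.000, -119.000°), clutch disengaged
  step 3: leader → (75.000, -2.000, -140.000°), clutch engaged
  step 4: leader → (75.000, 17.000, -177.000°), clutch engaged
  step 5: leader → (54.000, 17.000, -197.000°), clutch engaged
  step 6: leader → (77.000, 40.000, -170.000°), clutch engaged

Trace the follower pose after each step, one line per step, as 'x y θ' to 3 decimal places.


step 0: Δleader=(14.000, 18.000, 27.000°), engaged; cmd=(9.000, 26.500, 14.000°) → follower=(10.000, -1.500, 97.000°)
step 1: Δleader=(-12.000, 5.000, 25.000°), engaged; cmd=(-4.000, 7.000, 13.000°) → follower=(6.000, 5.500, 110.000°)
step 2: Δleader=(9.000, -15.000, 7.000°), disengaged; cmd=(0,0,0) → follower holds at (6.000, 5.500, 110.000°)
step 3: Δleader=(19.000, 4.000, -21.000°), engaged; cmd=(11.500, 5.500, -10.000°) → follower=(17.500, 11.000, 100.000°)
step 4: Δleader=(0.000, 19.000, -37.000°), engaged; cmd=(2.000, 28.000, -18.000°) → follower=(19.500, 39.000, 82.000°)
step 5: Δleader=(-21.000, 0.000, -20.000°), engaged; cmd=(-8.500, -0.500, -9.500°) → follower=(11.000, 38.500, 72.500°)
step 6: Δleader=(23.000, 23.000, 27.000°), engaged; cmd=(13.500, 34.000, 14.000°) → follower=(24.500, 72.500, 86.500°)

10.000 -1.500 97.000
6.000 5.500 110.000
6.000 5.500 110.000
17.500 11.000 100.000
19.500 39.000 82.000
11.000 38.500 72.500
24.500 72.500 86.500


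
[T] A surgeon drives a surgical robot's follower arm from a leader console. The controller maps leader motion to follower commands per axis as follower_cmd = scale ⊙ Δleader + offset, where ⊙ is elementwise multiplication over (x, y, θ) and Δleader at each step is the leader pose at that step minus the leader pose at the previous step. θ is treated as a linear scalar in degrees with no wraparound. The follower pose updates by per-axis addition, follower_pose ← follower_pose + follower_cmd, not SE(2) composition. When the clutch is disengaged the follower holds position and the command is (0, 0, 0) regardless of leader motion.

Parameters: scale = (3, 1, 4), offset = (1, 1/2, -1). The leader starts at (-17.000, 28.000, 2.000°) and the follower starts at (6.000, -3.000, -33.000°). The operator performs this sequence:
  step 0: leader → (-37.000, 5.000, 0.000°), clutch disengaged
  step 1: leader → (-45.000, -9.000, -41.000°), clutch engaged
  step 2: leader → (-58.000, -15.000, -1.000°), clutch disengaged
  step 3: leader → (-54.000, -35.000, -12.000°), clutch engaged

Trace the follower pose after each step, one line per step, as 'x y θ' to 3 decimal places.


step 0: Δleader=(-20.000, -23.000, -2.000°), disengaged; cmd=(0,0,0) → follower holds at (6.000, -3.000, -33.000°)
step 1: Δleader=(-8.000, -14.000, -41.000°), engaged; cmd=(-23.000, -13.500, -165.000°) → follower=(-17.000, -16.500, -198.000°)
step 2: Δleader=(-13.000, -6.000, 40.000°), disengaged; cmd=(0,0,0) → follower holds at (-17.000, -16.500, -198.000°)
step 3: Δleader=(4.000, -20.000, -11.000°), engaged; cmd=(13.000, -19.500, -45.000°) → follower=(-4.000, -36.000, -243.000°)

6.000 -3.000 -33.000
-17.000 -16.500 -198.000
-17.000 -16.500 -198.000
-4.000 -36.000 -243.000


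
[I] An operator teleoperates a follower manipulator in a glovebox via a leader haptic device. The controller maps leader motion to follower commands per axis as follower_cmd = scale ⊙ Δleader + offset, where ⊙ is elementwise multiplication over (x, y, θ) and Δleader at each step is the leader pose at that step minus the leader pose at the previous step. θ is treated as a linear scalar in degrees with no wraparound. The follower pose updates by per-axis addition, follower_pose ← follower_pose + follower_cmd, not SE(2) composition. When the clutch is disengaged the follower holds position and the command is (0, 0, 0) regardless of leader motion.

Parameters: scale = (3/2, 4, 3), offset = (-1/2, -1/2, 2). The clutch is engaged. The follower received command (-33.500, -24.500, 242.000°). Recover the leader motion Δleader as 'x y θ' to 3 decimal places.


axis x: (-33.500 − -1/2) / (3/2) = -22.000
axis y: (-24.500 − -1/2) / (4) = -6.000
axis θ: (242.000 − 2) / (3) = 80.000

-22.000 -6.000 80.000


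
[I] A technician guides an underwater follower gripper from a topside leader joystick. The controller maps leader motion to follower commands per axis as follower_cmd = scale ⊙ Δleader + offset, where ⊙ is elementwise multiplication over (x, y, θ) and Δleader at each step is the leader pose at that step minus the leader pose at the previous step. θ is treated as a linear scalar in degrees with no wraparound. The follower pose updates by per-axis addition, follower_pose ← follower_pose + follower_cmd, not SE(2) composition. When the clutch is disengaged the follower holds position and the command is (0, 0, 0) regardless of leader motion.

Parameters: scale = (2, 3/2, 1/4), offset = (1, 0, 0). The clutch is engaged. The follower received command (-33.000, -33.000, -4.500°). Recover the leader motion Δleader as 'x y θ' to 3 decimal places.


-17.000 -22.000 -18.000

axis x: (-33.000 − 1) / (2) = -17.000
axis y: (-33.000 − 0) / (3/2) = -22.000
axis θ: (-4.500 − 0) / (1/4) = -18.000


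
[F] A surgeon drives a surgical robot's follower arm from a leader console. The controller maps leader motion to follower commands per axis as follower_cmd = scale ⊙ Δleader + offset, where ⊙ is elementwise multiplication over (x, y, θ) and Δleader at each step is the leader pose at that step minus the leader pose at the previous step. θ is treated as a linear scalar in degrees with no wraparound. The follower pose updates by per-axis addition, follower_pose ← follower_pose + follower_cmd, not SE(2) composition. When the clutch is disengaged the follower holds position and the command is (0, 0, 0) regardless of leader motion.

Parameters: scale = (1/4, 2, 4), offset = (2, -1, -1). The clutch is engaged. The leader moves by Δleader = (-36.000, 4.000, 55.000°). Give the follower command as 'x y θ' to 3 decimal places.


-7.000 7.000 219.000

axis x: 1/4·-36.000 + 2 = -7.000
axis y: 2·4.000 + -1 = 7.000
axis θ: 4·55.000 + -1 = 219.000


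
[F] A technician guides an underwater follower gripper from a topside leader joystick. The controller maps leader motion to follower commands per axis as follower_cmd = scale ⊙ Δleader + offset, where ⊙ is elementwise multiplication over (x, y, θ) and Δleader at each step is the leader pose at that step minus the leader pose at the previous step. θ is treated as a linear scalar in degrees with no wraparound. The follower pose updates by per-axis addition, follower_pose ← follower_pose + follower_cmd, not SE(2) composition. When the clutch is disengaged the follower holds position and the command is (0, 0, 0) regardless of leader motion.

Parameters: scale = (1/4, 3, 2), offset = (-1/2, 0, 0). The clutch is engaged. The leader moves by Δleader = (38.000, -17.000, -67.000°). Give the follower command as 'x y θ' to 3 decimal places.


9.000 -51.000 -134.000

axis x: 1/4·38.000 + -1/2 = 9.000
axis y: 3·-17.000 + 0 = -51.000
axis θ: 2·-67.000 + 0 = -134.000


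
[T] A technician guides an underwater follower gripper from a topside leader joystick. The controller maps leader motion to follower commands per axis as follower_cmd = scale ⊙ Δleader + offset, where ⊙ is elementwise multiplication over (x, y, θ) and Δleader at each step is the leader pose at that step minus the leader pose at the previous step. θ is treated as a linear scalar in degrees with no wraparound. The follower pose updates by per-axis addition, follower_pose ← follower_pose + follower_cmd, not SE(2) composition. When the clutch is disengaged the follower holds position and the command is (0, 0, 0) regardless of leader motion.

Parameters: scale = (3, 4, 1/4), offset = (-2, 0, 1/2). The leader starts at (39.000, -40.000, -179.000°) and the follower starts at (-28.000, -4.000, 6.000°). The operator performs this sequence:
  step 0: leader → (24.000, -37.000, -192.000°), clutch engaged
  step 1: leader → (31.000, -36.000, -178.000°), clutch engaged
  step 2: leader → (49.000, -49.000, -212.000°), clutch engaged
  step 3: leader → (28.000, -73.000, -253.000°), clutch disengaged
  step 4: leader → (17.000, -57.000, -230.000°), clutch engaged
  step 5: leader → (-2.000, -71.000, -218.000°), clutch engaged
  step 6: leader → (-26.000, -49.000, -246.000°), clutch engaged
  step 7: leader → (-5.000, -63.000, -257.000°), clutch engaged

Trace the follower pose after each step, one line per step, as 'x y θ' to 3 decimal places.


step 0: Δleader=(-15.000, 3.000, -13.000°), engaged; cmd=(-47.000, 12.000, -2.750°) → follower=(-75.000, 8.000, 3.250°)
step 1: Δleader=(7.000, 1.000, 14.000°), engaged; cmd=(19.000, 4.000, 4.000°) → follower=(-56.000, 12.000, 7.250°)
step 2: Δleader=(18.000, -13.000, -34.000°), engaged; cmd=(52.000, -52.000, -8.000°) → follower=(-4.000, -40.000, -0.750°)
step 3: Δleader=(-21.000, -24.000, -41.000°), disengaged; cmd=(0,0,0) → follower holds at (-4.000, -40.000, -0.750°)
step 4: Δleader=(-11.000, 16.000, 23.000°), engaged; cmd=(-35.000, 64.000, 6.250°) → follower=(-39.000, 24.000, 5.500°)
step 5: Δleader=(-19.000, -14.000, 12.000°), engaged; cmd=(-59.000, -56.000, 3.500°) → follower=(-98.000, -32.000, 9.000°)
step 6: Δleader=(-24.000, 22.000, -28.000°), engaged; cmd=(-74.000, 88.000, -6.500°) → follower=(-172.000, 56.000, 2.500°)
step 7: Δleader=(21.000, -14.000, -11.000°), engaged; cmd=(61.000, -56.000, -2.250°) → follower=(-111.000, 0.000, 0.250°)

-75.000 8.000 3.250
-56.000 12.000 7.250
-4.000 -40.000 -0.750
-4.000 -40.000 -0.750
-39.000 24.000 5.500
-98.000 -32.000 9.000
-172.000 56.000 2.500
-111.000 0.000 0.250


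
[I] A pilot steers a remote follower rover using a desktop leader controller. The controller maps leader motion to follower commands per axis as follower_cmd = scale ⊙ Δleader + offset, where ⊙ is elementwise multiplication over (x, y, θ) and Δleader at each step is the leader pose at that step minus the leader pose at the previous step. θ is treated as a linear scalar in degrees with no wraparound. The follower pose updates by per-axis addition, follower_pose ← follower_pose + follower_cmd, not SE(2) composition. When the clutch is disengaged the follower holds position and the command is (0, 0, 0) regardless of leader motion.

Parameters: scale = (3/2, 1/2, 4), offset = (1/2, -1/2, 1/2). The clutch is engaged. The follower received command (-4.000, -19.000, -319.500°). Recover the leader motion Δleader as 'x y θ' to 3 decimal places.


axis x: (-4.000 − 1/2) / (3/2) = -3.000
axis y: (-19.000 − -1/2) / (1/2) = -37.000
axis θ: (-319.500 − 1/2) / (4) = -80.000

-3.000 -37.000 -80.000


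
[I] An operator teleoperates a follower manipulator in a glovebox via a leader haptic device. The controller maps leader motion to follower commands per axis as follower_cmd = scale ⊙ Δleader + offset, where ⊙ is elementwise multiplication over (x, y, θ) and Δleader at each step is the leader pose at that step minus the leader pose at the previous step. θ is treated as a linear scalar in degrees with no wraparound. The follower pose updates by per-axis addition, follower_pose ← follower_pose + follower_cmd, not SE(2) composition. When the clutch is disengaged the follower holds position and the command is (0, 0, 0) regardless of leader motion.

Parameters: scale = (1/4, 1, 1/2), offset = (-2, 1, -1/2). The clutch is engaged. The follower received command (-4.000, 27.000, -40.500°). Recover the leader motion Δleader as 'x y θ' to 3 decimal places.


axis x: (-4.000 − -2) / (1/4) = -8.000
axis y: (27.000 − 1) / (1) = 26.000
axis θ: (-40.500 − -1/2) / (1/2) = -80.000

-8.000 26.000 -80.000
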